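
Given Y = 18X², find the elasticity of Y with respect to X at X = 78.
Elasticity = 2

Elasticity = (dY/dX) · (X/Y)

dY/dX = 36·X
At X = 78: dY/dX = 2808, Y = 109512

Elasticity = 2808 · (78 / 109512) = 2

Interpretation: for a small percentage change in X, the percentage change in Y is approximately 2.00 times as large.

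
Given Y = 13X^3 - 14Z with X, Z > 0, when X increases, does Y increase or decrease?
Y increases

Taking the partial derivative:
∂Y/∂X = 39X^2

∂Y/∂X = 39X^2 > 0 (assuming positive values)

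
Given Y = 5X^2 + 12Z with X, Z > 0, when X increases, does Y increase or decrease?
Y increases

Taking the partial derivative:
∂Y/∂X = 10X

∂Y/∂X = 10X > 0 (assuming positive values)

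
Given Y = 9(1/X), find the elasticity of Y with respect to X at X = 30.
Elasticity = -1

Elasticity = (dY/dX) · (X/Y)

dY/dX = -9/X²
At X = 30: dY/dX = -1/100, Y = 3/10

Elasticity = (-1/100) · (30 / (3/10)) = -1

Interpretation: for a small percentage change in X, the percentage change in Y is approximately -1.00 times as large.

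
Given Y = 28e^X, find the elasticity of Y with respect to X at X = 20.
Elasticity = 20

Elasticity = (dY/dX) · (X/Y)

dY/dX = 28·e^X
At X = 20: dY/dX = 28·e^20, Y = 28·e^20

Elasticity = (28·e^20) · (20 / (28·e^20)) = 20

Interpretation: for a small percentage change in X, the percentage change in Y is approximately 20.00 times as large.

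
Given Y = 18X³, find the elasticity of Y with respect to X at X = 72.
Elasticity = 3

Elasticity = (dY/dX) · (X/Y)

dY/dX = 54·X²
At X = 72: dY/dX = 279936, Y = 6718464

Elasticity = 279936 · (72 / 6718464) = 3

Interpretation: for a small percentage change in X, the percentage change in Y is approximately 3.00 times as large.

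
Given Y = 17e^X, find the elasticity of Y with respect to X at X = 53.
Elasticity = 53

Elasticity = (dY/dX) · (X/Y)

dY/dX = 17·e^X
At X = 53: dY/dX = 17·e^53, Y = 17·e^53

Elasticity = (17·e^53) · (53 / (17·e^53)) = 53

Interpretation: for a small percentage change in X, the percentage change in Y is approximately 53.00 times as large.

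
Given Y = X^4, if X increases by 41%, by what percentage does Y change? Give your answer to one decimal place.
295.3%

For Y = X^4:
If X → X(1 + 0.41)
Then Y → Y · (1 + 0.41)^4
     ≈ Y · 3.9525

Percentage change = ((1 + 0.41)^4 − 1) × 100% ≈ 295.3%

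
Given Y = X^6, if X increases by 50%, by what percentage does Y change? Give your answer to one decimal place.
1039.1%

For Y = X^6:
If X → X(1 + 0.5)
Then Y → Y · (1 + 0.5)^6
     ≈ Y · 11.3906

Percentage change = ((1 + 0.5)^6 − 1) × 100% ≈ 1039.1%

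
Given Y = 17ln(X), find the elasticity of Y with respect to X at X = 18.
Elasticity = 1/ln(18) ≈ 0.3460

Elasticity = (dY/dX) · (X/Y)

dY/dX = 17/X
At X = 18: dY/dX = 17/18, Y = 17·ln(18)

Elasticity = (17/18) · (18 / (17·ln(18))) = 1/ln(18) ≈ 0.3460

Interpretation: for a small percentage change in X, the percentage change in Y is approximately 0.35 times as large.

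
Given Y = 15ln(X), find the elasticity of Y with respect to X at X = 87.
Elasticity = 1/ln(87) ≈ 0.2239

Elasticity = (dY/dX) · (X/Y)

dY/dX = 15/X
At X = 87: dY/dX = 5/29, Y = 15·ln(87)

Elasticity = (5/29) · (87 / (15·ln(87))) = 1/ln(87) ≈ 0.2239

Interpretation: for a small percentage change in X, the percentage change in Y is approximately 0.22 times as large.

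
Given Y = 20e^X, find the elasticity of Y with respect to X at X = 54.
Elasticity = 54

Elasticity = (dY/dX) · (X/Y)

dY/dX = 20·e^X
At X = 54: dY/dX = 20·e^54, Y = 20·e^54

Elasticity = (20·e^54) · (54 / (20·e^54)) = 54

Interpretation: for a small percentage change in X, the percentage change in Y is approximately 54.00 times as large.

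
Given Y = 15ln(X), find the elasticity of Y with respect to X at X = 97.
Elasticity = 1/ln(97) ≈ 0.2186

Elasticity = (dY/dX) · (X/Y)

dY/dX = 15/X
At X = 97: dY/dX = 15/97, Y = 15·ln(97)

Elasticity = (15/97) · (97 / (15·ln(97))) = 1/ln(97) ≈ 0.2186

Interpretation: for a small percentage change in X, the percentage change in Y is approximately 0.22 times as large.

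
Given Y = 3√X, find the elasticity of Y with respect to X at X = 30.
Elasticity = 1/2

Elasticity = (dY/dX) · (X/Y)

dY/dX = 3/(2·√X)
At X = 30: dY/dX = √30/20, Y = 3·√30

Elasticity = (√30/20) · (30 / (3·√30)) = 1/2

Interpretation: for a small percentage change in X, the percentage change in Y is approximately 0.50 times as large.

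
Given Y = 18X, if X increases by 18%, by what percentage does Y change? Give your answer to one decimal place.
18.0%

For Y = 18X:
If X → X(1 + 0.18)
Then Y → Y · (1 + 0.18)^1
     = Y · 1.1800

Percentage change = ((1 + 0.18)^1 − 1) × 100% = 18.0%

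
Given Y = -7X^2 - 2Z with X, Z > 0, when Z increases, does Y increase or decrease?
Y decreases

Taking the partial derivative:
∂Y/∂Z = -2

∂Y/∂Z = -2 < 0 (assuming positive values)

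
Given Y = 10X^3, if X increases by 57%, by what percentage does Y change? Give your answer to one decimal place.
287.0%

For Y = 10X^3:
If X → X(1 + 0.57)
Then Y → Y · (1 + 0.57)^3
     ≈ Y · 3.8699

Percentage change = ((1 + 0.57)^3 − 1) × 100% ≈ 287.0%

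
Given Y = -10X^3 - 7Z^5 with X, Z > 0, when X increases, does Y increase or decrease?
Y decreases

Taking the partial derivative:
∂Y/∂X = -30X^2

∂Y/∂X = -30X^2 < 0 (assuming positive values)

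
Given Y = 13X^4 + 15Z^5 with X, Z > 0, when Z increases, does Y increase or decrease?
Y increases

Taking the partial derivative:
∂Y/∂Z = 75Z^4

∂Y/∂Z = 75Z^4 > 0 (assuming positive values)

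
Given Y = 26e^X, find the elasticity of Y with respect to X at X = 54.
Elasticity = 54

Elasticity = (dY/dX) · (X/Y)

dY/dX = 26·e^X
At X = 54: dY/dX = 26·e^54, Y = 26·e^54

Elasticity = (26·e^54) · (54 / (26·e^54)) = 54

Interpretation: for a small percentage change in X, the percentage change in Y is approximately 54.00 times as large.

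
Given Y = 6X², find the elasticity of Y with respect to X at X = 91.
Elasticity = 2

Elasticity = (dY/dX) · (X/Y)

dY/dX = 12·X
At X = 91: dY/dX = 1092, Y = 49686

Elasticity = 1092 · (91 / 49686) = 2

Interpretation: for a small percentage change in X, the percentage change in Y is approximately 2.00 times as large.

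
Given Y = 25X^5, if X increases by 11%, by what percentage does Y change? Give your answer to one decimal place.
68.5%

For Y = 25X^5:
If X → X(1 + 0.11)
Then Y → Y · (1 + 0.11)^5
     ≈ Y · 1.6851

Percentage change = ((1 + 0.11)^5 − 1) × 100% ≈ 68.5%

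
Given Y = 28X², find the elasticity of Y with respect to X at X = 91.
Elasticity = 2

Elasticity = (dY/dX) · (X/Y)

dY/dX = 56·X
At X = 91: dY/dX = 5096, Y = 231868

Elasticity = 5096 · (91 / 231868) = 2

Interpretation: for a small percentage change in X, the percentage change in Y is approximately 2.00 times as large.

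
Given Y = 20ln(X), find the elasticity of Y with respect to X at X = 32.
Elasticity = 1/ln(32) ≈ 0.2885

Elasticity = (dY/dX) · (X/Y)

dY/dX = 20/X
At X = 32: dY/dX = 5/8, Y = 20·ln(32)

Elasticity = (5/8) · (32 / (20·ln(32))) = 1/ln(32) ≈ 0.2885

Interpretation: for a small percentage change in X, the percentage change in Y is approximately 0.29 times as large.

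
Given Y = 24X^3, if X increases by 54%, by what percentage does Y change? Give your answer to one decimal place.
265.2%

For Y = 24X^3:
If X → X(1 + 0.54)
Then Y → Y · (1 + 0.54)^3
     ≈ Y · 3.6523

Percentage change = ((1 + 0.54)^3 − 1) × 100% ≈ 265.2%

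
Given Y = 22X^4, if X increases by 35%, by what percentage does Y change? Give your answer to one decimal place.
232.2%

For Y = 22X^4:
If X → X(1 + 0.35)
Then Y → Y · (1 + 0.35)^4
     ≈ Y · 3.3215

Percentage change = ((1 + 0.35)^4 − 1) × 100% ≈ 232.2%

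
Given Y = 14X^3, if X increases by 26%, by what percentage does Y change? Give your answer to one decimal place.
100.0%

For Y = 14X^3:
If X → X(1 + 0.26)
Then Y → Y · (1 + 0.26)^3
     ≈ Y · 2.0004

Percentage change = ((1 + 0.26)^3 − 1) × 100% ≈ 100.0%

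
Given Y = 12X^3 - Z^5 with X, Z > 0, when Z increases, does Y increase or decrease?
Y decreases

Taking the partial derivative:
∂Y/∂Z = -5Z^4

∂Y/∂Z = -5Z^4 < 0 (assuming positive values)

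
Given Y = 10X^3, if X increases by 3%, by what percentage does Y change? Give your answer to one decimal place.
9.3%

For Y = 10X^3:
If X → X(1 + 0.03)
Then Y → Y · (1 + 0.03)^3
     ≈ Y · 1.0927

Percentage change = ((1 + 0.03)^3 − 1) × 100% ≈ 9.3%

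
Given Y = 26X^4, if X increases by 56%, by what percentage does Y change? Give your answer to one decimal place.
492.2%

For Y = 26X^4:
If X → X(1 + 0.56)
Then Y → Y · (1 + 0.56)^4
     ≈ Y · 5.9224

Percentage change = ((1 + 0.56)^4 − 1) × 100% ≈ 492.2%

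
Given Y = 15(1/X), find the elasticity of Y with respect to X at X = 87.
Elasticity = -1

Elasticity = (dY/dX) · (X/Y)

dY/dX = -15/X²
At X = 87: dY/dX = -5/2523, Y = 5/29

Elasticity = (-5/2523) · (87 / (5/29)) = -1

Interpretation: for a small percentage change in X, the percentage change in Y is approximately -1.00 times as large.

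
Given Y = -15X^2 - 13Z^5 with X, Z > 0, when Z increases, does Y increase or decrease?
Y decreases

Taking the partial derivative:
∂Y/∂Z = -65Z^4

∂Y/∂Z = -65Z^4 < 0 (assuming positive values)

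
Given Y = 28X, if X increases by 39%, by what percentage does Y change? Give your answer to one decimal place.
39.0%

For Y = 28X:
If X → X(1 + 0.39)
Then Y → Y · (1 + 0.39)^1
     = Y · 1.3900

Percentage change = ((1 + 0.39)^1 − 1) × 100% = 39.0%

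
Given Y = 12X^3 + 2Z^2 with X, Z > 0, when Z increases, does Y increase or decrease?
Y increases

Taking the partial derivative:
∂Y/∂Z = 4Z

∂Y/∂Z = 4Z > 0 (assuming positive values)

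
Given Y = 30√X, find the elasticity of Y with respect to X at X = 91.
Elasticity = 1/2

Elasticity = (dY/dX) · (X/Y)

dY/dX = 15/√X
At X = 91: dY/dX = 15·√91/91, Y = 30·√91

Elasticity = (15·√91/91) · (91 / (30·√91)) = 1/2

Interpretation: for a small percentage change in X, the percentage change in Y is approximately 0.50 times as large.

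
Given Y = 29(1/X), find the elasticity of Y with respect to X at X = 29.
Elasticity = -1

Elasticity = (dY/dX) · (X/Y)

dY/dX = -29/X²
At X = 29: dY/dX = -1/29, Y = 1

Elasticity = (-1/29) · (29 / 1) = -1

Interpretation: for a small percentage change in X, the percentage change in Y is approximately -1.00 times as large.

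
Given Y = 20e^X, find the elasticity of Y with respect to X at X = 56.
Elasticity = 56

Elasticity = (dY/dX) · (X/Y)

dY/dX = 20·e^X
At X = 56: dY/dX = 20·e^56, Y = 20·e^56

Elasticity = (20·e^56) · (56 / (20·e^56)) = 56

Interpretation: for a small percentage change in X, the percentage change in Y is approximately 56.00 times as large.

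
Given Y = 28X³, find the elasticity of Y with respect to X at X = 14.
Elasticity = 3

Elasticity = (dY/dX) · (X/Y)

dY/dX = 84·X²
At X = 14: dY/dX = 16464, Y = 76832

Elasticity = 16464 · (14 / 76832) = 3

Interpretation: for a small percentage change in X, the percentage change in Y is approximately 3.00 times as large.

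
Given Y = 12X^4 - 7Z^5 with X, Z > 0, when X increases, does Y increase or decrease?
Y increases

Taking the partial derivative:
∂Y/∂X = 48X^3

∂Y/∂X = 48X^3 > 0 (assuming positive values)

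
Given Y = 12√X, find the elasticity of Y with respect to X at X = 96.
Elasticity = 1/2

Elasticity = (dY/dX) · (X/Y)

dY/dX = 6/√X
At X = 96: dY/dX = √6/4, Y = 48·√6

Elasticity = (√6/4) · (96 / (48·√6)) = 1/2

Interpretation: for a small percentage change in X, the percentage change in Y is approximately 0.50 times as large.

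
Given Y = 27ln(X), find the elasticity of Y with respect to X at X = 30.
Elasticity = 1/ln(30) ≈ 0.2940

Elasticity = (dY/dX) · (X/Y)

dY/dX = 27/X
At X = 30: dY/dX = 9/10, Y = 27·ln(30)

Elasticity = (9/10) · (30 / (27·ln(30))) = 1/ln(30) ≈ 0.2940

Interpretation: for a small percentage change in X, the percentage change in Y is approximately 0.29 times as large.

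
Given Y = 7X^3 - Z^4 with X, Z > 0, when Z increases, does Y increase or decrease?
Y decreases

Taking the partial derivative:
∂Y/∂Z = -4Z^3

∂Y/∂Z = -4Z^3 < 0 (assuming positive values)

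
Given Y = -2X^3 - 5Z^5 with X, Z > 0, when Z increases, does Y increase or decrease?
Y decreases

Taking the partial derivative:
∂Y/∂Z = -25Z^4

∂Y/∂Z = -25Z^4 < 0 (assuming positive values)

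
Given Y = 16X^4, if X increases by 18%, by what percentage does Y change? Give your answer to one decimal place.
93.9%

For Y = 16X^4:
If X → X(1 + 0.18)
Then Y → Y · (1 + 0.18)^4
     ≈ Y · 1.9388

Percentage change = ((1 + 0.18)^4 − 1) × 100% ≈ 93.9%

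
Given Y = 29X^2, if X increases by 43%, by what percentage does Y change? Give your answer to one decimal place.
104.5%

For Y = 29X^2:
If X → X(1 + 0.43)
Then Y → Y · (1 + 0.43)^2
     = Y · 2.0449

Percentage change = ((1 + 0.43)^2 − 1) × 100% ≈ 104.5%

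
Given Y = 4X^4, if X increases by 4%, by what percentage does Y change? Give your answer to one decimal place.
17.0%

For Y = 4X^4:
If X → X(1 + 0.04)
Then Y → Y · (1 + 0.04)^4
     ≈ Y · 1.1699

Percentage change = ((1 + 0.04)^4 − 1) × 100% ≈ 17.0%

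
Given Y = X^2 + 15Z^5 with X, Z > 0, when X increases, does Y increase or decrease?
Y increases

Taking the partial derivative:
∂Y/∂X = 2X

∂Y/∂X = 2X > 0 (assuming positive values)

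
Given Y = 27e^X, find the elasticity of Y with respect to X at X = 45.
Elasticity = 45

Elasticity = (dY/dX) · (X/Y)

dY/dX = 27·e^X
At X = 45: dY/dX = 27·e^45, Y = 27·e^45

Elasticity = (27·e^45) · (45 / (27·e^45)) = 45

Interpretation: for a small percentage change in X, the percentage change in Y is approximately 45.00 times as large.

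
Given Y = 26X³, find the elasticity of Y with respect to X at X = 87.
Elasticity = 3

Elasticity = (dY/dX) · (X/Y)

dY/dX = 78·X²
At X = 87: dY/dX = 590382, Y = 17121078

Elasticity = 590382 · (87 / 17121078) = 3

Interpretation: for a small percentage change in X, the percentage change in Y is approximately 3.00 times as large.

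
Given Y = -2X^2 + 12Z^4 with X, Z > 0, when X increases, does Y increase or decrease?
Y decreases

Taking the partial derivative:
∂Y/∂X = -4X

∂Y/∂X = -4X < 0 (assuming positive values)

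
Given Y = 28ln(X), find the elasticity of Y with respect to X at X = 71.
Elasticity = 1/ln(71) ≈ 0.2346

Elasticity = (dY/dX) · (X/Y)

dY/dX = 28/X
At X = 71: dY/dX = 28/71, Y = 28·ln(71)

Elasticity = (28/71) · (71 / (28·ln(71))) = 1/ln(71) ≈ 0.2346

Interpretation: for a small percentage change in X, the percentage change in Y is approximately 0.23 times as large.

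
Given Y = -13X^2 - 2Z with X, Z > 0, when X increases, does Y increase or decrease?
Y decreases

Taking the partial derivative:
∂Y/∂X = -26X

∂Y/∂X = -26X < 0 (assuming positive values)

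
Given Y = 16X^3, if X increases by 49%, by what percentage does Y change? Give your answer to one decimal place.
230.8%

For Y = 16X^3:
If X → X(1 + 0.49)
Then Y → Y · (1 + 0.49)^3
     ≈ Y · 3.3079

Percentage change = ((1 + 0.49)^3 − 1) × 100% ≈ 230.8%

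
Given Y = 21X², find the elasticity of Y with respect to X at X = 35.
Elasticity = 2

Elasticity = (dY/dX) · (X/Y)

dY/dX = 42·X
At X = 35: dY/dX = 1470, Y = 25725

Elasticity = 1470 · (35 / 25725) = 2

Interpretation: for a small percentage change in X, the percentage change in Y is approximately 2.00 times as large.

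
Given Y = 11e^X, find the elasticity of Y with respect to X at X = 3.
Elasticity = 3

Elasticity = (dY/dX) · (X/Y)

dY/dX = 11·e^X
At X = 3: dY/dX = 11·e^3, Y = 11·e^3

Elasticity = (11·e^3) · (3 / (11·e^3)) = 3

Interpretation: for a small percentage change in X, the percentage change in Y is approximately 3.00 times as large.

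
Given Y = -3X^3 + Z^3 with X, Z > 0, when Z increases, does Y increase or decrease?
Y increases

Taking the partial derivative:
∂Y/∂Z = 3Z^2

∂Y/∂Z = 3Z^2 > 0 (assuming positive values)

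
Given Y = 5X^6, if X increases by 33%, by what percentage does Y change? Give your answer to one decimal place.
453.5%

For Y = 5X^6:
If X → X(1 + 0.33)
Then Y → Y · (1 + 0.33)^6
     ≈ Y · 5.5349

Percentage change = ((1 + 0.33)^6 − 1) × 100% ≈ 453.5%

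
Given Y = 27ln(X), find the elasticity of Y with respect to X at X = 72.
Elasticity = 1/ln(72) ≈ 0.2338

Elasticity = (dY/dX) · (X/Y)

dY/dX = 27/X
At X = 72: dY/dX = 3/8, Y = 27·ln(72)

Elasticity = (3/8) · (72 / (27·ln(72))) = 1/ln(72) ≈ 0.2338

Interpretation: for a small percentage change in X, the percentage change in Y is approximately 0.23 times as large.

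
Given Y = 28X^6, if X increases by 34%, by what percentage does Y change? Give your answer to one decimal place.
478.9%

For Y = 28X^6:
If X → X(1 + 0.34)
Then Y → Y · (1 + 0.34)^6
     ≈ Y · 5.7893

Percentage change = ((1 + 0.34)^6 − 1) × 100% ≈ 478.9%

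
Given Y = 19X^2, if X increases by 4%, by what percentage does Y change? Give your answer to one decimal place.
8.2%

For Y = 19X^2:
If X → X(1 + 0.04)
Then Y → Y · (1 + 0.04)^2
     = Y · 1.0816

Percentage change = ((1 + 0.04)^2 − 1) × 100% ≈ 8.2%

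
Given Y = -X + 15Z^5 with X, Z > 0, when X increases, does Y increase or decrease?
Y decreases

Taking the partial derivative:
∂Y/∂X = -1

∂Y/∂X = -1 < 0 (assuming positive values)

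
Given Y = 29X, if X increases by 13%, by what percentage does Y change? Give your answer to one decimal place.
13.0%

For Y = 29X:
If X → X(1 + 0.13)
Then Y → Y · (1 + 0.13)^1
     = Y · 1.1300

Percentage change = ((1 + 0.13)^1 − 1) × 100% = 13.0%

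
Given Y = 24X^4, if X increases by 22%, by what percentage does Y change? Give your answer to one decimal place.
121.5%

For Y = 24X^4:
If X → X(1 + 0.22)
Then Y → Y · (1 + 0.22)^4
     ≈ Y · 2.2153

Percentage change = ((1 + 0.22)^4 − 1) × 100% ≈ 121.5%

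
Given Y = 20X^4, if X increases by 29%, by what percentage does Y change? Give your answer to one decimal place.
176.9%

For Y = 20X^4:
If X → X(1 + 0.29)
Then Y → Y · (1 + 0.29)^4
     ≈ Y · 2.7692

Percentage change = ((1 + 0.29)^4 − 1) × 100% ≈ 176.9%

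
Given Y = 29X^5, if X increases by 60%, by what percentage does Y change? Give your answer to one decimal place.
948.6%

For Y = 29X^5:
If X → X(1 + 0.6)
Then Y → Y · (1 + 0.6)^5
     ≈ Y · 10.4858

Percentage change = ((1 + 0.6)^5 − 1) × 100% ≈ 948.6%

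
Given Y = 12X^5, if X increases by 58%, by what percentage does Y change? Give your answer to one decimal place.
884.7%

For Y = 12X^5:
If X → X(1 + 0.58)
Then Y → Y · (1 + 0.58)^5
     ≈ Y · 9.8466

Percentage change = ((1 + 0.58)^5 − 1) × 100% ≈ 884.7%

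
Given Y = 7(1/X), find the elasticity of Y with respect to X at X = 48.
Elasticity = -1

Elasticity = (dY/dX) · (X/Y)

dY/dX = -7/X²
At X = 48: dY/dX = -7/2304, Y = 7/48

Elasticity = (-7/2304) · (48 / (7/48)) = -1

Interpretation: for a small percentage change in X, the percentage change in Y is approximately -1.00 times as large.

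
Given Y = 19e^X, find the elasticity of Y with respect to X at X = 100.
Elasticity = 100

Elasticity = (dY/dX) · (X/Y)

dY/dX = 19·e^X
At X = 100: dY/dX = 19·e^100, Y = 19·e^100

Elasticity = (19·e^100) · (100 / (19·e^100)) = 100

Interpretation: for a small percentage change in X, the percentage change in Y is approximately 100.00 times as large.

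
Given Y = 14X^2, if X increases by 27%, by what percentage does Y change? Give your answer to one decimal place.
61.3%

For Y = 14X^2:
If X → X(1 + 0.27)
Then Y → Y · (1 + 0.27)^2
     = Y · 1.6129

Percentage change = ((1 + 0.27)^2 − 1) × 100% ≈ 61.3%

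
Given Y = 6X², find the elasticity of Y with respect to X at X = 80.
Elasticity = 2

Elasticity = (dY/dX) · (X/Y)

dY/dX = 12·X
At X = 80: dY/dX = 960, Y = 38400

Elasticity = 960 · (80 / 38400) = 2

Interpretation: for a small percentage change in X, the percentage change in Y is approximately 2.00 times as large.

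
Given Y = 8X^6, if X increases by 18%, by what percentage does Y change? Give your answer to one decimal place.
170.0%

For Y = 8X^6:
If X → X(1 + 0.18)
Then Y → Y · (1 + 0.18)^6
     ≈ Y · 2.6996

Percentage change = ((1 + 0.18)^6 − 1) × 100% ≈ 170.0%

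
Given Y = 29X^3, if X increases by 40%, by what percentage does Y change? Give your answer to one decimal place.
174.4%

For Y = 29X^3:
If X → X(1 + 0.4)
Then Y → Y · (1 + 0.4)^3
     = Y · 2.7440

Percentage change = ((1 + 0.4)^3 − 1) × 100% = 174.4%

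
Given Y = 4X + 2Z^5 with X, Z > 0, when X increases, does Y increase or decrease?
Y increases

Taking the partial derivative:
∂Y/∂X = 4

∂Y/∂X = 4 > 0 (assuming positive values)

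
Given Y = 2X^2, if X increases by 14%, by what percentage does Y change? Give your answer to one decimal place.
30.0%

For Y = 2X^2:
If X → X(1 + 0.14)
Then Y → Y · (1 + 0.14)^2
     = Y · 1.2996

Percentage change = ((1 + 0.14)^2 − 1) × 100% ≈ 30.0%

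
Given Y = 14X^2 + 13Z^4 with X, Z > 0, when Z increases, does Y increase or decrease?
Y increases

Taking the partial derivative:
∂Y/∂Z = 52Z^3

∂Y/∂Z = 52Z^3 > 0 (assuming positive values)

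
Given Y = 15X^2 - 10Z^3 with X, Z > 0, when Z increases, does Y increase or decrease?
Y decreases

Taking the partial derivative:
∂Y/∂Z = -30Z^2

∂Y/∂Z = -30Z^2 < 0 (assuming positive values)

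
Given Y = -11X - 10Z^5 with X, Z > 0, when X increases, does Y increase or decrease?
Y decreases

Taking the partial derivative:
∂Y/∂X = -11

∂Y/∂X = -11 < 0 (assuming positive values)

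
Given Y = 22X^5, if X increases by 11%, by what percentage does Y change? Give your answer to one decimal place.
68.5%

For Y = 22X^5:
If X → X(1 + 0.11)
Then Y → Y · (1 + 0.11)^5
     ≈ Y · 1.6851

Percentage change = ((1 + 0.11)^5 − 1) × 100% ≈ 68.5%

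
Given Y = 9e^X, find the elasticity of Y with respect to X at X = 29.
Elasticity = 29

Elasticity = (dY/dX) · (X/Y)

dY/dX = 9·e^X
At X = 29: dY/dX = 9·e^29, Y = 9·e^29

Elasticity = (9·e^29) · (29 / (9·e^29)) = 29

Interpretation: for a small percentage change in X, the percentage change in Y is approximately 29.00 times as large.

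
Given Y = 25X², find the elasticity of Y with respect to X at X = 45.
Elasticity = 2

Elasticity = (dY/dX) · (X/Y)

dY/dX = 50·X
At X = 45: dY/dX = 2250, Y = 50625

Elasticity = 2250 · (45 / 50625) = 2

Interpretation: for a small percentage change in X, the percentage change in Y is approximately 2.00 times as large.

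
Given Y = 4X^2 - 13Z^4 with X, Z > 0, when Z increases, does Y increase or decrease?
Y decreases

Taking the partial derivative:
∂Y/∂Z = -52Z^3

∂Y/∂Z = -52Z^3 < 0 (assuming positive values)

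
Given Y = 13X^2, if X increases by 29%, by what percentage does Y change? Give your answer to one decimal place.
66.4%

For Y = 13X^2:
If X → X(1 + 0.29)
Then Y → Y · (1 + 0.29)^2
     = Y · 1.6641

Percentage change = ((1 + 0.29)^2 − 1) × 100% ≈ 66.4%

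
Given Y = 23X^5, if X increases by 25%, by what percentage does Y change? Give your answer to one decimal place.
205.2%

For Y = 23X^5:
If X → X(1 + 0.25)
Then Y → Y · (1 + 0.25)^5
     ≈ Y · 3.0518

Percentage change = ((1 + 0.25)^5 − 1) × 100% ≈ 205.2%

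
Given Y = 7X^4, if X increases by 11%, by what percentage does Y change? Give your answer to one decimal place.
51.8%

For Y = 7X^4:
If X → X(1 + 0.11)
Then Y → Y · (1 + 0.11)^4
     ≈ Y · 1.5181

Percentage change = ((1 + 0.11)^4 − 1) × 100% ≈ 51.8%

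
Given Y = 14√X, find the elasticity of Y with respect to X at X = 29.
Elasticity = 1/2

Elasticity = (dY/dX) · (X/Y)

dY/dX = 7/√X
At X = 29: dY/dX = 7·√29/29, Y = 14·√29

Elasticity = (7·√29/29) · (29 / (14·√29)) = 1/2

Interpretation: for a small percentage change in X, the percentage change in Y is approximately 0.50 times as large.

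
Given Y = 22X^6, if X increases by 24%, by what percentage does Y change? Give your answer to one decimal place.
263.5%

For Y = 22X^6:
If X → X(1 + 0.24)
Then Y → Y · (1 + 0.24)^6
     ≈ Y · 3.6352

Percentage change = ((1 + 0.24)^6 − 1) × 100% ≈ 263.5%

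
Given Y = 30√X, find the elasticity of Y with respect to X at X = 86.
Elasticity = 1/2

Elasticity = (dY/dX) · (X/Y)

dY/dX = 15/√X
At X = 86: dY/dX = 15·√86/86, Y = 30·√86

Elasticity = (15·√86/86) · (86 / (30·√86)) = 1/2

Interpretation: for a small percentage change in X, the percentage change in Y is approximately 0.50 times as large.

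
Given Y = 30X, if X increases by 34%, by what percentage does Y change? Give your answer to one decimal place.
34.0%

For Y = 30X:
If X → X(1 + 0.34)
Then Y → Y · (1 + 0.34)^1
     = Y · 1.3400

Percentage change = ((1 + 0.34)^1 − 1) × 100% = 34.0%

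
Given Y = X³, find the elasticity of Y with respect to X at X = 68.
Elasticity = 3

Elasticity = (dY/dX) · (X/Y)

dY/dX = 3·X²
At X = 68: dY/dX = 13872, Y = 314432

Elasticity = 13872 · (68 / 314432) = 3

Interpretation: for a small percentage change in X, the percentage change in Y is approximately 3.00 times as large.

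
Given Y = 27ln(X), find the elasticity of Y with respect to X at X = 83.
Elasticity = 1/ln(83) ≈ 0.2263

Elasticity = (dY/dX) · (X/Y)

dY/dX = 27/X
At X = 83: dY/dX = 27/83, Y = 27·ln(83)

Elasticity = (27/83) · (83 / (27·ln(83))) = 1/ln(83) ≈ 0.2263

Interpretation: for a small percentage change in X, the percentage change in Y is approximately 0.23 times as large.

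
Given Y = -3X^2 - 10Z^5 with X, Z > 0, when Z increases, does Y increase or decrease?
Y decreases

Taking the partial derivative:
∂Y/∂Z = -50Z^4

∂Y/∂Z = -50Z^4 < 0 (assuming positive values)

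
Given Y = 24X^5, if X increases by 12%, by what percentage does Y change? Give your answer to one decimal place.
76.2%

For Y = 24X^5:
If X → X(1 + 0.12)
Then Y → Y · (1 + 0.12)^5
     ≈ Y · 1.7623

Percentage change = ((1 + 0.12)^5 − 1) × 100% ≈ 76.2%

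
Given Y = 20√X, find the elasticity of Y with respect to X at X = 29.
Elasticity = 1/2

Elasticity = (dY/dX) · (X/Y)

dY/dX = 10/√X
At X = 29: dY/dX = 10·√29/29, Y = 20·√29

Elasticity = (10·√29/29) · (29 / (20·√29)) = 1/2

Interpretation: for a small percentage change in X, the percentage change in Y is approximately 0.50 times as large.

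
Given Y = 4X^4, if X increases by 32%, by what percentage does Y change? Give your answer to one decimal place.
203.6%

For Y = 4X^4:
If X → X(1 + 0.32)
Then Y → Y · (1 + 0.32)^4
     ≈ Y · 3.0360

Percentage change = ((1 + 0.32)^4 − 1) × 100% ≈ 203.6%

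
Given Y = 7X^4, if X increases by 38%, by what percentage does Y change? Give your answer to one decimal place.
262.7%

For Y = 7X^4:
If X → X(1 + 0.38)
Then Y → Y · (1 + 0.38)^4
     ≈ Y · 3.6267

Percentage change = ((1 + 0.38)^4 − 1) × 100% ≈ 262.7%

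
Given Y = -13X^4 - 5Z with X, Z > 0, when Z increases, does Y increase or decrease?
Y decreases

Taking the partial derivative:
∂Y/∂Z = -5

∂Y/∂Z = -5 < 0 (assuming positive values)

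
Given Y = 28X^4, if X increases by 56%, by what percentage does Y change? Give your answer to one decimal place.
492.2%

For Y = 28X^4:
If X → X(1 + 0.56)
Then Y → Y · (1 + 0.56)^4
     ≈ Y · 5.9224

Percentage change = ((1 + 0.56)^4 − 1) × 100% ≈ 492.2%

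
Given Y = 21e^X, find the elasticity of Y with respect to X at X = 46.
Elasticity = 46

Elasticity = (dY/dX) · (X/Y)

dY/dX = 21·e^X
At X = 46: dY/dX = 21·e^46, Y = 21·e^46

Elasticity = (21·e^46) · (46 / (21·e^46)) = 46

Interpretation: for a small percentage change in X, the percentage change in Y is approximately 46.00 times as large.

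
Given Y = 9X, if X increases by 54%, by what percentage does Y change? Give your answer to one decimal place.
54.0%

For Y = 9X:
If X → X(1 + 0.54)
Then Y → Y · (1 + 0.54)^1
     = Y · 1.5400

Percentage change = ((1 + 0.54)^1 − 1) × 100% = 54.0%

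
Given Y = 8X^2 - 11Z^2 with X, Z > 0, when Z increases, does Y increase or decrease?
Y decreases

Taking the partial derivative:
∂Y/∂Z = -22Z

∂Y/∂Z = -22Z < 0 (assuming positive values)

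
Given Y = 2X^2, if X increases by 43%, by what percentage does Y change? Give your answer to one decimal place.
104.5%

For Y = 2X^2:
If X → X(1 + 0.43)
Then Y → Y · (1 + 0.43)^2
     = Y · 2.0449

Percentage change = ((1 + 0.43)^2 − 1) × 100% ≈ 104.5%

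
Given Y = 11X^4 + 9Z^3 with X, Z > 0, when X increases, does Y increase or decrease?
Y increases

Taking the partial derivative:
∂Y/∂X = 44X^3

∂Y/∂X = 44X^3 > 0 (assuming positive values)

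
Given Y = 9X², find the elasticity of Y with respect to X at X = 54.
Elasticity = 2

Elasticity = (dY/dX) · (X/Y)

dY/dX = 18·X
At X = 54: dY/dX = 972, Y = 26244

Elasticity = 972 · (54 / 26244) = 2

Interpretation: for a small percentage change in X, the percentage change in Y is approximately 2.00 times as large.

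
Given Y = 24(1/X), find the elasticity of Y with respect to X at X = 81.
Elasticity = -1

Elasticity = (dY/dX) · (X/Y)

dY/dX = -24/X²
At X = 81: dY/dX = -8/2187, Y = 8/27

Elasticity = (-8/2187) · (81 / (8/27)) = -1

Interpretation: for a small percentage change in X, the percentage change in Y is approximately -1.00 times as large.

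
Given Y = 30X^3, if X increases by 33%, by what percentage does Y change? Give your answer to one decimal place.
135.3%

For Y = 30X^3:
If X → X(1 + 0.33)
Then Y → Y · (1 + 0.33)^3
     ≈ Y · 2.3526

Percentage change = ((1 + 0.33)^3 − 1) × 100% ≈ 135.3%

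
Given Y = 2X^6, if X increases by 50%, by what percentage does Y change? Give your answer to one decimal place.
1039.1%

For Y = 2X^6:
If X → X(1 + 0.5)
Then Y → Y · (1 + 0.5)^6
     ≈ Y · 11.3906

Percentage change = ((1 + 0.5)^6 − 1) × 100% ≈ 1039.1%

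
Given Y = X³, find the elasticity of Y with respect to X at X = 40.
Elasticity = 3

Elasticity = (dY/dX) · (X/Y)

dY/dX = 3·X²
At X = 40: dY/dX = 4800, Y = 64000

Elasticity = 4800 · (40 / 64000) = 3

Interpretation: for a small percentage change in X, the percentage change in Y is approximately 3.00 times as large.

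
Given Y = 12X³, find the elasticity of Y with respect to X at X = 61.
Elasticity = 3

Elasticity = (dY/dX) · (X/Y)

dY/dX = 36·X²
At X = 61: dY/dX = 133956, Y = 2723772

Elasticity = 133956 · (61 / 2723772) = 3

Interpretation: for a small percentage change in X, the percentage change in Y is approximately 3.00 times as large.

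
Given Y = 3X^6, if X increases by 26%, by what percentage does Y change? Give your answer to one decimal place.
300.2%

For Y = 3X^6:
If X → X(1 + 0.26)
Then Y → Y · (1 + 0.26)^6
     ≈ Y · 4.0015

Percentage change = ((1 + 0.26)^6 − 1) × 100% ≈ 300.2%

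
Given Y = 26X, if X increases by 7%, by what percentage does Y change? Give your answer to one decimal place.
7.0%

For Y = 26X:
If X → X(1 + 0.07)
Then Y → Y · (1 + 0.07)^1
     = Y · 1.0700

Percentage change = ((1 + 0.07)^1 − 1) × 100% = 7.0%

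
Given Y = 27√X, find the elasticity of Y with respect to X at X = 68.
Elasticity = 1/2

Elasticity = (dY/dX) · (X/Y)

dY/dX = 27/(2·√X)
At X = 68: dY/dX = 27·√17/68, Y = 54·√17

Elasticity = (27·√17/68) · (68 / (54·√17)) = 1/2

Interpretation: for a small percentage change in X, the percentage change in Y is approximately 0.50 times as large.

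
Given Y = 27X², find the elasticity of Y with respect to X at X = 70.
Elasticity = 2

Elasticity = (dY/dX) · (X/Y)

dY/dX = 54·X
At X = 70: dY/dX = 3780, Y = 132300

Elasticity = 3780 · (70 / 132300) = 2

Interpretation: for a small percentage change in X, the percentage change in Y is approximately 2.00 times as large.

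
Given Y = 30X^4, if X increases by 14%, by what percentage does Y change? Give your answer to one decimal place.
68.9%

For Y = 30X^4:
If X → X(1 + 0.14)
Then Y → Y · (1 + 0.14)^4
     ≈ Y · 1.6890

Percentage change = ((1 + 0.14)^4 − 1) × 100% ≈ 68.9%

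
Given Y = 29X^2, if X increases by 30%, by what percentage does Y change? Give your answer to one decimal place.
69.0%

For Y = 29X^2:
If X → X(1 + 0.3)
Then Y → Y · (1 + 0.3)^2
     = Y · 1.6900

Percentage change = ((1 + 0.3)^2 − 1) × 100% = 69.0%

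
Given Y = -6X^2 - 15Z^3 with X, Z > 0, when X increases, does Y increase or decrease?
Y decreases

Taking the partial derivative:
∂Y/∂X = -12X

∂Y/∂X = -12X < 0 (assuming positive values)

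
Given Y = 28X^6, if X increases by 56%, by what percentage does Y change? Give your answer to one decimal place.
1341.3%

For Y = 28X^6:
If X → X(1 + 0.56)
Then Y → Y · (1 + 0.56)^6
     ≈ Y · 14.4128

Percentage change = ((1 + 0.56)^6 − 1) × 100% ≈ 1341.3%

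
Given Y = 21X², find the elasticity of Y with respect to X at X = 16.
Elasticity = 2

Elasticity = (dY/dX) · (X/Y)

dY/dX = 42·X
At X = 16: dY/dX = 672, Y = 5376

Elasticity = 672 · (16 / 5376) = 2

Interpretation: for a small percentage change in X, the percentage change in Y is approximately 2.00 times as large.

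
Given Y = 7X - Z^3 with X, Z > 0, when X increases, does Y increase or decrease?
Y increases

Taking the partial derivative:
∂Y/∂X = 7

∂Y/∂X = 7 > 0 (assuming positive values)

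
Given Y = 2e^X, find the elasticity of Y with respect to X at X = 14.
Elasticity = 14

Elasticity = (dY/dX) · (X/Y)

dY/dX = 2·e^X
At X = 14: dY/dX = 2·e^14, Y = 2·e^14

Elasticity = (2·e^14) · (14 / (2·e^14)) = 14

Interpretation: for a small percentage change in X, the percentage change in Y is approximately 14.00 times as large.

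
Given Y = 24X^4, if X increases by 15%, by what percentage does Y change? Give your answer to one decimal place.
74.9%

For Y = 24X^4:
If X → X(1 + 0.15)
Then Y → Y · (1 + 0.15)^4
     ≈ Y · 1.7490

Percentage change = ((1 + 0.15)^4 − 1) × 100% ≈ 74.9%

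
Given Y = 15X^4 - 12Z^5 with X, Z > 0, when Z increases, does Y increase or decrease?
Y decreases

Taking the partial derivative:
∂Y/∂Z = -60Z^4

∂Y/∂Z = -60Z^4 < 0 (assuming positive values)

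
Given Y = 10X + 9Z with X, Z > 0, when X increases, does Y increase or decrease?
Y increases

Taking the partial derivative:
∂Y/∂X = 10

∂Y/∂X = 10 > 0 (assuming positive values)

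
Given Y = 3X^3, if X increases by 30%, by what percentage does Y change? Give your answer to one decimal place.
119.7%

For Y = 3X^3:
If X → X(1 + 0.3)
Then Y → Y · (1 + 0.3)^3
     = Y · 2.1970

Percentage change = ((1 + 0.3)^3 − 1) × 100% = 119.7%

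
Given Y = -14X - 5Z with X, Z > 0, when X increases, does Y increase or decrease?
Y decreases

Taking the partial derivative:
∂Y/∂X = -14

∂Y/∂X = -14 < 0 (assuming positive values)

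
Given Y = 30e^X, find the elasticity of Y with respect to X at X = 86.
Elasticity = 86

Elasticity = (dY/dX) · (X/Y)

dY/dX = 30·e^X
At X = 86: dY/dX = 30·e^86, Y = 30·e^86

Elasticity = (30·e^86) · (86 / (30·e^86)) = 86

Interpretation: for a small percentage change in X, the percentage change in Y is approximately 86.00 times as large.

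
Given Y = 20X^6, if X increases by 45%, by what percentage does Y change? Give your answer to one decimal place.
829.4%

For Y = 20X^6:
If X → X(1 + 0.45)
Then Y → Y · (1 + 0.45)^6
     ≈ Y · 9.2941

Percentage change = ((1 + 0.45)^6 − 1) × 100% ≈ 829.4%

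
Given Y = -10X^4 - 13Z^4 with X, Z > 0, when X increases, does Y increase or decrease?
Y decreases

Taking the partial derivative:
∂Y/∂X = -40X^3

∂Y/∂X = -40X^3 < 0 (assuming positive values)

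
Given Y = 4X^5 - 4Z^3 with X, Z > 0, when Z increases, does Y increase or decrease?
Y decreases

Taking the partial derivative:
∂Y/∂Z = -12Z^2

∂Y/∂Z = -12Z^2 < 0 (assuming positive values)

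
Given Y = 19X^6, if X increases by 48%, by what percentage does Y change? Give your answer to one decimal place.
950.9%

For Y = 19X^6:
If X → X(1 + 0.48)
Then Y → Y · (1 + 0.48)^6
     ≈ Y · 10.5092

Percentage change = ((1 + 0.48)^6 − 1) × 100% ≈ 950.9%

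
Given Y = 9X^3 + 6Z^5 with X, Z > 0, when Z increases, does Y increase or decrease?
Y increases

Taking the partial derivative:
∂Y/∂Z = 30Z^4

∂Y/∂Z = 30Z^4 > 0 (assuming positive values)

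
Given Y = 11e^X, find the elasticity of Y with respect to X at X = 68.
Elasticity = 68

Elasticity = (dY/dX) · (X/Y)

dY/dX = 11·e^X
At X = 68: dY/dX = 11·e^68, Y = 11·e^68

Elasticity = (11·e^68) · (68 / (11·e^68)) = 68

Interpretation: for a small percentage change in X, the percentage change in Y is approximately 68.00 times as large.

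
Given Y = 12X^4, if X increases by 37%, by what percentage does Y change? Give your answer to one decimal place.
252.3%

For Y = 12X^4:
If X → X(1 + 0.37)
Then Y → Y · (1 + 0.37)^4
     ≈ Y · 3.5228

Percentage change = ((1 + 0.37)^4 − 1) × 100% ≈ 252.3%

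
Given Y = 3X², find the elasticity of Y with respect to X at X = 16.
Elasticity = 2

Elasticity = (dY/dX) · (X/Y)

dY/dX = 6·X
At X = 16: dY/dX = 96, Y = 768

Elasticity = 96 · (16 / 768) = 2

Interpretation: for a small percentage change in X, the percentage change in Y is approximately 2.00 times as large.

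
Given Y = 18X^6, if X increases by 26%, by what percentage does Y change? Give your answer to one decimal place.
300.2%

For Y = 18X^6:
If X → X(1 + 0.26)
Then Y → Y · (1 + 0.26)^6
     ≈ Y · 4.0015

Percentage change = ((1 + 0.26)^6 − 1) × 100% ≈ 300.2%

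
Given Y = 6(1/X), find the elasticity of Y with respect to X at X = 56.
Elasticity = -1

Elasticity = (dY/dX) · (X/Y)

dY/dX = -6/X²
At X = 56: dY/dX = -3/1568, Y = 3/28

Elasticity = (-3/1568) · (56 / (3/28)) = -1

Interpretation: for a small percentage change in X, the percentage change in Y is approximately -1.00 times as large.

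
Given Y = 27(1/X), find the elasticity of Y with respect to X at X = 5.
Elasticity = -1

Elasticity = (dY/dX) · (X/Y)

dY/dX = -27/X²
At X = 5: dY/dX = -27/25, Y = 27/5

Elasticity = (-27/25) · (5 / (27/5)) = -1

Interpretation: for a small percentage change in X, the percentage change in Y is approximately -1.00 times as large.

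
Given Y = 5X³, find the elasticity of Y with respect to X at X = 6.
Elasticity = 3

Elasticity = (dY/dX) · (X/Y)

dY/dX = 15·X²
At X = 6: dY/dX = 540, Y = 1080

Elasticity = 540 · (6 / 1080) = 3

Interpretation: for a small percentage change in X, the percentage change in Y is approximately 3.00 times as large.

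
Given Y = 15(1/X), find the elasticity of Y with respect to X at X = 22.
Elasticity = -1

Elasticity = (dY/dX) · (X/Y)

dY/dX = -15/X²
At X = 22: dY/dX = -15/484, Y = 15/22

Elasticity = (-15/484) · (22 / (15/22)) = -1

Interpretation: for a small percentage change in X, the percentage change in Y is approximately -1.00 times as large.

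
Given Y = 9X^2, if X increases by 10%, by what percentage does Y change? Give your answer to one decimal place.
21.0%

For Y = 9X^2:
If X → X(1 + 0.1)
Then Y → Y · (1 + 0.1)^2
     = Y · 1.2100

Percentage change = ((1 + 0.1)^2 − 1) × 100% = 21.0%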